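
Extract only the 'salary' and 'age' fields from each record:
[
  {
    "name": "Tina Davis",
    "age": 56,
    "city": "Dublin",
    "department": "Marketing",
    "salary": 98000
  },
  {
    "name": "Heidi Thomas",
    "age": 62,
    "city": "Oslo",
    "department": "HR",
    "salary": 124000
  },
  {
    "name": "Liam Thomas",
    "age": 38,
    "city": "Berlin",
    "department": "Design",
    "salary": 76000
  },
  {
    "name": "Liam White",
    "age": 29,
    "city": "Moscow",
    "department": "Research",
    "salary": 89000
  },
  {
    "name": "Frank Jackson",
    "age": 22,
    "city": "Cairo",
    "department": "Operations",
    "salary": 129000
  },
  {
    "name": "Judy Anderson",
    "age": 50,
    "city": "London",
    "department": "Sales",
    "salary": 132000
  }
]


Original: 6 records with fields: name, age, city, department, salary
Keep: ['salary', 'age']
Drop: ['name', 'city', 'department']
Result: 6 records, 2 fields each

[
  {
    "salary": 98000,
    "age": 56
  },
  {
    "salary": 124000,
    "age": 62
  },
  {
    "salary": 76000,
    "age": 38
  },
  {
    "salary": 89000,
    "age": 29
  },
  {
    "salary": 129000,
    "age": 22
  },
  {
    "salary": 132000,
    "age": 50
  }
]


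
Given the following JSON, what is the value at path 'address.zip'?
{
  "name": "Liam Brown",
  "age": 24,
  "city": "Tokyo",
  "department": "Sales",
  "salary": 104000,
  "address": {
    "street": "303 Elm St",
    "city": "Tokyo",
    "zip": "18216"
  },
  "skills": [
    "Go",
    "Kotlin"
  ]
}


Query: address.zip
Path: address -> zip
Value: 18216

18216


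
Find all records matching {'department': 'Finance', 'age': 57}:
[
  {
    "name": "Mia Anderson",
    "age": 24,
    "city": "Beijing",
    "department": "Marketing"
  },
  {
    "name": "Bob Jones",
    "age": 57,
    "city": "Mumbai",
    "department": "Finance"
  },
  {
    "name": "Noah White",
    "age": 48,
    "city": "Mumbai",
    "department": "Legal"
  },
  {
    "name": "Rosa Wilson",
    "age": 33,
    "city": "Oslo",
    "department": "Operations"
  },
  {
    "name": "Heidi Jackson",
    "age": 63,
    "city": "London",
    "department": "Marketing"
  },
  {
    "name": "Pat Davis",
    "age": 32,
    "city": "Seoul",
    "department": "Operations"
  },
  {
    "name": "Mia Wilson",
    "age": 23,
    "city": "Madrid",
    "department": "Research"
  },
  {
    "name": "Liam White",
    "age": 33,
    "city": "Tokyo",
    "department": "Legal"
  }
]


Search criteria: {'department': 'Finance', 'age': 57}

Checking 8 records:
  Mia Anderson: {department: Marketing, age: 24}
  Bob Jones: {department: Finance, age: 57} <-- MATCH
  Noah White: {department: Legal, age: 48}
  Rosa Wilson: {department: Operations, age: 33}
  Heidi Jackson: {department: Marketing, age: 63}
  Pat Davis: {department: Operations, age: 32}
  Mia Wilson: {department: Research, age: 23}
  Liam White: {department: Legal, age: 33}

Matches: ["Bob Jones"]

["Bob Jones"]


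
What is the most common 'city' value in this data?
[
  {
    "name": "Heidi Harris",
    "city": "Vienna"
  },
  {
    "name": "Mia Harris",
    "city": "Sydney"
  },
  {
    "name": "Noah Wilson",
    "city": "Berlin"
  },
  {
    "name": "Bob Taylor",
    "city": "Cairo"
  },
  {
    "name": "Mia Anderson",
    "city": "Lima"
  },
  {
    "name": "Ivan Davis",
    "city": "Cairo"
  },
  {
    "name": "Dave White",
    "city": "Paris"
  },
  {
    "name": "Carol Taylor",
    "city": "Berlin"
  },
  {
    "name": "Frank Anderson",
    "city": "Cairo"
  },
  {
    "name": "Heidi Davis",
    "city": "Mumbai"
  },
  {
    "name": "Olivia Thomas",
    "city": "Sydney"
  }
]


Counting 'city' values across 11 records:

  Cairo: 3 ###
  Sydney: 2 ##
  Berlin: 2 ##
  Vienna: 1 #
  Lima: 1 #
  Paris: 1 #
  Mumbai: 1 #

Most common: Cairo (3 times)

Cairo (3 times)


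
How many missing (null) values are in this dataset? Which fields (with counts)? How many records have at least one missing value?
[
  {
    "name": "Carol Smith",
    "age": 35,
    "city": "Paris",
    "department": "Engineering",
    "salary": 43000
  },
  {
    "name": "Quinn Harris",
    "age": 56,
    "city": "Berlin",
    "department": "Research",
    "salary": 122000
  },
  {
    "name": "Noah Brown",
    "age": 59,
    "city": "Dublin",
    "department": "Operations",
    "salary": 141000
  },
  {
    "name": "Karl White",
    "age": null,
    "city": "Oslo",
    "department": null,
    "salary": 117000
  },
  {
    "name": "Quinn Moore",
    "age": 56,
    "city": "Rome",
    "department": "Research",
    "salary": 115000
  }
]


Checking for missing (null) values in 5 records:

  Carol Smith: complete
  Quinn Harris: complete
  Noah Brown: complete
  Karl White: age, department
  Quinn Moore: complete

Per field:
  name: 0 missing
  age: 1 missing
  city: 0 missing
  department: 1 missing
  salary: 0 missing

Total missing values: 2
Records with any missing: 1

2 missing values (age: 1, department: 1); 1 incomplete records


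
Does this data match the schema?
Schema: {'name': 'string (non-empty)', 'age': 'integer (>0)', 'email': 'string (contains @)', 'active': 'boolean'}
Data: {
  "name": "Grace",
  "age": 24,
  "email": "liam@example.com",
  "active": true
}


Validating each field against schema:
  name: OK (non-empty string)
  age: OK (positive integer)
  email: OK (string with @)
  active: OK (boolean)

Result: VALID

VALID


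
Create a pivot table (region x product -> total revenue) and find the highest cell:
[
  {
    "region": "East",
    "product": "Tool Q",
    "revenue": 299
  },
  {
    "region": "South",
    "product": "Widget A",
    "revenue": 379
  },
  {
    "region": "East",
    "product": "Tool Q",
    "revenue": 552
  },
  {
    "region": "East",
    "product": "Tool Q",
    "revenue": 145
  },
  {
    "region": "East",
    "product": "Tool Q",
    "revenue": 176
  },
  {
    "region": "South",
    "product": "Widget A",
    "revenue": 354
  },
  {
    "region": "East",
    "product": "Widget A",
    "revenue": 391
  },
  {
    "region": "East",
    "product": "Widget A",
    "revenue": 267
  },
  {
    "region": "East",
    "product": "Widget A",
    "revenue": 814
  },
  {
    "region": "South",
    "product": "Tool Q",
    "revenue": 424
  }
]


Pivot: region (rows) x product (columns) -> total revenue

     Tool Q        Widget A    
East          1172          1472  
South          424           733  

Highest: East / Widget A = $1472

East / Widget A = $1472


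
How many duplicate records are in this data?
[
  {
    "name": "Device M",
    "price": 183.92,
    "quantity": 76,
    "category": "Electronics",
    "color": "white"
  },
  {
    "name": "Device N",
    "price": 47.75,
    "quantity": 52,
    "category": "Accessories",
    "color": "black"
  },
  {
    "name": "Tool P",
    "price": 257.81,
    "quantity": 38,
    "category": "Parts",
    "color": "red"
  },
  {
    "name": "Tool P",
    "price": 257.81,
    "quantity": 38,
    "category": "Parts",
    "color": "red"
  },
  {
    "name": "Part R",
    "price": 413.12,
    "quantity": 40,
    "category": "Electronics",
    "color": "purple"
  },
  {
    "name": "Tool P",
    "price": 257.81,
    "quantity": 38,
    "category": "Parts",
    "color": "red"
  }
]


Checking 6 records for duplicates:

  Row 1: Device M ($183.92, qty 76)
  Row 2: Device N ($47.75, qty 52)
  Row 3: Tool P ($257.81, qty 38)
  Row 4: Tool P ($257.81, qty 38) <-- DUPLICATE
  Row 5: Part R ($413.12, qty 40)
  Row 6: Tool P ($257.81, qty 38) <-- DUPLICATE

Duplicates found: 2
Unique records: 4

2 duplicates, 4 unique


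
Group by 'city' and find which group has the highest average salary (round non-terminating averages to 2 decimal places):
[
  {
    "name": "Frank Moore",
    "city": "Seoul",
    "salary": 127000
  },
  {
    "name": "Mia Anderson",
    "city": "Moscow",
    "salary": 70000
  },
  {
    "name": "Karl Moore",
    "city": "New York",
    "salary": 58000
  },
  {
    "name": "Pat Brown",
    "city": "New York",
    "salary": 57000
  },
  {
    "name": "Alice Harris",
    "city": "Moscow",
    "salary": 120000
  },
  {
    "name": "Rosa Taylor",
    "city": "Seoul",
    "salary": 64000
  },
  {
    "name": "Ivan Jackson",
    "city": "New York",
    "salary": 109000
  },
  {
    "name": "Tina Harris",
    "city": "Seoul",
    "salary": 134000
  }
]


Group by: city

Groups:
  Moscow: 2 people, avg salary = 190000/2 = $95000
  New York: 3 people, avg salary = 224000/3 ≈ $74666.67
  Seoul: 3 people, avg salary = 325000/3 ≈ $108333.33

Highest average salary: Seoul (≈$108333.33)

Seoul (≈$108333.33)


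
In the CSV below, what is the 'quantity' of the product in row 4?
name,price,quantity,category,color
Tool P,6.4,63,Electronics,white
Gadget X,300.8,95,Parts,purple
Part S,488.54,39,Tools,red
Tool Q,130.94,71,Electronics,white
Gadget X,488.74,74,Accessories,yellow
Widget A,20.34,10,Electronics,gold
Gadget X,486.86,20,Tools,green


Query: Row 4 ('Tool Q'), column 'quantity'
Value: 71

71


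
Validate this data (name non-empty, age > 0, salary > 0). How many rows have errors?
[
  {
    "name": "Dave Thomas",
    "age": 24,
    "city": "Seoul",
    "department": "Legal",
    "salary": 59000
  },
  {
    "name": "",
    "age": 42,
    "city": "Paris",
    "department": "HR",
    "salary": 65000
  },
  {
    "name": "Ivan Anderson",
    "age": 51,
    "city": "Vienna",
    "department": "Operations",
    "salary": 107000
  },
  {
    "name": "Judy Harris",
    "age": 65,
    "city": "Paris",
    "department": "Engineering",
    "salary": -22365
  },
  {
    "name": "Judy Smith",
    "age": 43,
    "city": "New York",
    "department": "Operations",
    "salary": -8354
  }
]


Validating 5 records:
Rules: name non-empty, age > 0, salary > 0

  Row 1 (Dave Thomas): OK
  Row 2 (???): empty name
  Row 3 (Ivan Anderson): OK
  Row 4 (Judy Harris): negative salary: -22365
  Row 5 (Judy Smith): negative salary: -8354

Total errors: 3

3 errors


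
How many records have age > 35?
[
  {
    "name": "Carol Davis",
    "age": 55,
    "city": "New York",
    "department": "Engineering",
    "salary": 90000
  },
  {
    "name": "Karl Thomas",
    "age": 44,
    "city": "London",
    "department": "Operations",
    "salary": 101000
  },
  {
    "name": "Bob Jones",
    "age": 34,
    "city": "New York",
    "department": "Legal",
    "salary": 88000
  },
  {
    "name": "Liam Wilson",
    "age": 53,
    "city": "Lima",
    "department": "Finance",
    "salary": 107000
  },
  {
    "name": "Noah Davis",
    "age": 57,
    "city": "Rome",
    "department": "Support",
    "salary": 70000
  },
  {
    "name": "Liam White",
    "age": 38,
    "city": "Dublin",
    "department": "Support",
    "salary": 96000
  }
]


Data: 6 records
Condition: age > 35

Checking each record:
  Carol Davis: 55 MATCH
  Karl Thomas: 44 MATCH
  Bob Jones: 34
  Liam Wilson: 53 MATCH
  Noah Davis: 57 MATCH
  Liam White: 38 MATCH

Count: 5

5


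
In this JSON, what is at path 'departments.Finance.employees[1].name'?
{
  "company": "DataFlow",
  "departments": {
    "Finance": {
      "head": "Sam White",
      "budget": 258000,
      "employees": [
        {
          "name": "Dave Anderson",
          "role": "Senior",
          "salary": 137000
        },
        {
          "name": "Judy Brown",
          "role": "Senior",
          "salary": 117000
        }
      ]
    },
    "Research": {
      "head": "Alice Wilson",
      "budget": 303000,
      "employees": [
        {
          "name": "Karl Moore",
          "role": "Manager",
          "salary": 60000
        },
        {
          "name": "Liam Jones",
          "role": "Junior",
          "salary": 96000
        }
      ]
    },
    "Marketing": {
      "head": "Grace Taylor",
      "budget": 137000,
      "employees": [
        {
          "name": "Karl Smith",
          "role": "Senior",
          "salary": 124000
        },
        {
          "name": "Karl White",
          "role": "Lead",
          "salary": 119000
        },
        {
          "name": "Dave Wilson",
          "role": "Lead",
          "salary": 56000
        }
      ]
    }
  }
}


Path: departments.Finance.employees[1].name

Navigate:
  -> departments
  -> Finance
  -> employees[1].name = 'Judy Brown'

Judy Brown


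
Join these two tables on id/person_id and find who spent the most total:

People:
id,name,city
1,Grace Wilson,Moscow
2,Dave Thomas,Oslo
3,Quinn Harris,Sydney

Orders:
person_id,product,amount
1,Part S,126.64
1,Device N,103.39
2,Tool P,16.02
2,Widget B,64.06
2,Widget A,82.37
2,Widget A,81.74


Join on: people.id = orders.person_id

Joined rows:
  Grace Wilson (Moscow) bought Part S for $126.64
  Grace Wilson (Moscow) bought Device N for $103.39
  Dave Thomas (Oslo) bought Tool P for $16.02
  Dave Thomas (Oslo) bought Widget B for $64.06
  Dave Thomas (Oslo) bought Widget A for $82.37
  Dave Thomas (Oslo) bought Widget A for $81.74

Total per person:
  Dave Thomas: $244.19
  Grace Wilson: $230.03

Top spender: Dave Thomas ($244.19)

Dave Thomas ($244.19)


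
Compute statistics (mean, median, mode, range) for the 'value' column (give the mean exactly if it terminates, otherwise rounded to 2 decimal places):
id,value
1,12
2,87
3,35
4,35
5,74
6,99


Data: [12, 87, 35, 35, 74, 99]
Count: 6
Sum: 342
Mean: 342/6 = 57
Sorted: [12, 35, 35, 74, 87, 99]
Median: 54.5
Mode: 35 (2 times)
Range: 99 - 12 = 87
Min: 12, Max: 99

mean=57, median=54.5, mode=35, range=87


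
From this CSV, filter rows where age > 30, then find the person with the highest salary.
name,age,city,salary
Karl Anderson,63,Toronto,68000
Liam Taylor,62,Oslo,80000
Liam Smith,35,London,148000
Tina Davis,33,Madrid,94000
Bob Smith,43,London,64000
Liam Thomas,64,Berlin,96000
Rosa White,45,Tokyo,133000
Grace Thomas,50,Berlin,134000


Filter: age > 30
Sort by: salary (descending)

Filtered records (8):
  Liam Smith, age 35, salary $148000
  Grace Thomas, age 50, salary $134000
  Rosa White, age 45, salary $133000
  Liam Thomas, age 64, salary $96000
  Tina Davis, age 33, salary $94000
  Liam Taylor, age 62, salary $80000
  Karl Anderson, age 63, salary $68000
  Bob Smith, age 43, salary $64000

Highest salary: Liam Smith ($148000)

Liam Smith


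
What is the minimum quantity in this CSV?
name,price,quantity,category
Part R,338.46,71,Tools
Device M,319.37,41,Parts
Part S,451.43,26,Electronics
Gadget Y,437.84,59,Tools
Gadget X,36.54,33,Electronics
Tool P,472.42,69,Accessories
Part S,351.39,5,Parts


Computing minimum quantity:
Values: [71, 41, 26, 59, 33, 69, 5]
Min = 5

5


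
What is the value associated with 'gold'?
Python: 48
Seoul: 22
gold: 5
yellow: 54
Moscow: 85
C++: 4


Looking up key 'gold'
Value: 5

5


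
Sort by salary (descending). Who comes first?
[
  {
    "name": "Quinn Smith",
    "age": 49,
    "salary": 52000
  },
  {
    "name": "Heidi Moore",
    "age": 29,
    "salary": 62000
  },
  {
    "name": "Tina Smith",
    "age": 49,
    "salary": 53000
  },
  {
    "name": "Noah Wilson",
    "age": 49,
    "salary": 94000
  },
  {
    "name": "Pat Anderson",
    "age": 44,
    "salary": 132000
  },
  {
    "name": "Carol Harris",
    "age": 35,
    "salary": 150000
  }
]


Sort by: salary (descending)

Sorted order:
  1. Carol Harris (salary = 150000)
  2. Pat Anderson (salary = 132000)
  3. Noah Wilson (salary = 94000)
  4. Heidi Moore (salary = 62000)
  5. Tina Smith (salary = 53000)
  6. Quinn Smith (salary = 52000)

First: Carol Harris

Carol Harris


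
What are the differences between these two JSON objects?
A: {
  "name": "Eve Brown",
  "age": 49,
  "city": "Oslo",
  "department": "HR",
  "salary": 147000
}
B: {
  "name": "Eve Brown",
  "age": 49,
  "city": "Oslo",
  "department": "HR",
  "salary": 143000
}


Comparing each field (in key order):
  name: same
  age: same
  city: same
  department: same
  salary: DIFFERENT
Differences:
  salary: 147000 -> 143000

1 field(s) changed

1 change: salary


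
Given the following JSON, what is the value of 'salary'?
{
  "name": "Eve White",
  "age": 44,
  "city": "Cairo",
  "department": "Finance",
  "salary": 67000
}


Looking up field 'salary'
Value: 67000

67000


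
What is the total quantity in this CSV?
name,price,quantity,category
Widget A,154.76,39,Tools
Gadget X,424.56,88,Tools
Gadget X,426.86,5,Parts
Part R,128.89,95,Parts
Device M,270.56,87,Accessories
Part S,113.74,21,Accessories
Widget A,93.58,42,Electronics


Computing total quantity:
Values: [39, 88, 5, 95, 87, 21, 42]
Sum = 377

377


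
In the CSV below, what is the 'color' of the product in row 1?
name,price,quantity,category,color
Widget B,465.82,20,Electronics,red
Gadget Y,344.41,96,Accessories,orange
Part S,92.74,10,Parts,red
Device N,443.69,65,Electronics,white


Query: Row 1 ('Widget B'), column 'color'
Value: red

red


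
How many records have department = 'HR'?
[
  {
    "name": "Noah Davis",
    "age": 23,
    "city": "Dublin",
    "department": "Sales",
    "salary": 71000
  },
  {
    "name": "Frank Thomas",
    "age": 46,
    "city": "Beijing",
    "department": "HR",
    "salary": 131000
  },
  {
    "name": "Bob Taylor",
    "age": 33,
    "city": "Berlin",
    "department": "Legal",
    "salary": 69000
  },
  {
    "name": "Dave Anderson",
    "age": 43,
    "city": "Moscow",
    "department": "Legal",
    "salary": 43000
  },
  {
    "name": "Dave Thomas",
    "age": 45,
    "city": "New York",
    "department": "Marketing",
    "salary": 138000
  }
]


Data: 5 records
Condition: department = 'HR'

Checking each record:
  Noah Davis: Sales
  Frank Thomas: HR MATCH
  Bob Taylor: Legal
  Dave Anderson: Legal
  Dave Thomas: Marketing

Count: 1

1


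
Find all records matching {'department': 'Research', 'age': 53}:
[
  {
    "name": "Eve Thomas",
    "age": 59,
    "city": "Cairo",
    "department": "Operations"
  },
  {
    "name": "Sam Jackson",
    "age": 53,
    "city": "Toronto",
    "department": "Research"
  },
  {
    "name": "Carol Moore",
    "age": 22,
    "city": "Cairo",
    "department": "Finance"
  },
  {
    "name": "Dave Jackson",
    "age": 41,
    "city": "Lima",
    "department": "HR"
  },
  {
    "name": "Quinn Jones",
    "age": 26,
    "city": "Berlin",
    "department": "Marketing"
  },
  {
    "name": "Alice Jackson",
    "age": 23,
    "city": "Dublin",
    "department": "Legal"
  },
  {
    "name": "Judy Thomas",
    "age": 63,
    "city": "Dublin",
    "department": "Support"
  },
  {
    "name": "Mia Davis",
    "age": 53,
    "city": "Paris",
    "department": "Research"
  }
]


Search criteria: {'department': 'Research', 'age': 53}

Checking 8 records:
  Eve Thomas: {department: Operations, age: 59}
  Sam Jackson: {department: Research, age: 53} <-- MATCH
  Carol Moore: {department: Finance, age: 22}
  Dave Jackson: {department: HR, age: 41}
  Quinn Jones: {department: Marketing, age: 26}
  Alice Jackson: {department: Legal, age: 23}
  Judy Thomas: {department: Support, age: 63}
  Mia Davis: {department: Research, age: 53} <-- MATCH

Matches: ["Sam Jackson", "Mia Davis"]

["Sam Jackson", "Mia Davis"]


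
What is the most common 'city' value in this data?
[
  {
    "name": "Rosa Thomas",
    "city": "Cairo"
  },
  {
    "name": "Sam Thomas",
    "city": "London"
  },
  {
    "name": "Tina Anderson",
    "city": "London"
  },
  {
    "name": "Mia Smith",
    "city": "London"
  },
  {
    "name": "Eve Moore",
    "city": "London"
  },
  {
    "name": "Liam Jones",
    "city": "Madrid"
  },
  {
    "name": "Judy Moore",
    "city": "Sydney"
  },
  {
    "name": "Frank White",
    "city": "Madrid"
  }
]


Counting 'city' values across 8 records:

  London: 4 ####
  Madrid: 2 ##
  Cairo: 1 #
  Sydney: 1 #

Most common: London (4 times)

London (4 times)


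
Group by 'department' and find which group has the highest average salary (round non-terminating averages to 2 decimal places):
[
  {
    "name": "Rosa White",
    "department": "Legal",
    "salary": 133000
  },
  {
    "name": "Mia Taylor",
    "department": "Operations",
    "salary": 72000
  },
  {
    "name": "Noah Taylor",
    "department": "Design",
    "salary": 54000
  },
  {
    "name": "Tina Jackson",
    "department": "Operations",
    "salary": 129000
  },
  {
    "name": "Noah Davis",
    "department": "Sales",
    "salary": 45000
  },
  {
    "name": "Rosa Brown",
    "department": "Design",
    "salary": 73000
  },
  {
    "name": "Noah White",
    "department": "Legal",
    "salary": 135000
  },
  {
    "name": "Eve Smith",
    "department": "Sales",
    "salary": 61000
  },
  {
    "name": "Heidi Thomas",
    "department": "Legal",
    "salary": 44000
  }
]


Group by: department

Groups:
  Design: 2 people, avg salary = 127000/2 = $63500
  Legal: 3 people, avg salary = 312000/3 = $104000
  Operations: 2 people, avg salary = 201000/2 = $100500
  Sales: 2 people, avg salary = 106000/2 = $53000

Highest average salary: Legal ($104000)

Legal ($104000)


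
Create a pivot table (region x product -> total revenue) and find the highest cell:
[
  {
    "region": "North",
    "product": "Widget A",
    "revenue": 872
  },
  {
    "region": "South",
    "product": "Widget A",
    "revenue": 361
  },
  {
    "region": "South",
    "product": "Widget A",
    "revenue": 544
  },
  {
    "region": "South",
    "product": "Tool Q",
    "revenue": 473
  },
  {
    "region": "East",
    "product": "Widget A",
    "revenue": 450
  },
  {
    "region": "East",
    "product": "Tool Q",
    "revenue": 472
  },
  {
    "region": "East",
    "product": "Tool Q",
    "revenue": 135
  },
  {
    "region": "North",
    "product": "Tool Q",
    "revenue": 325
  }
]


Pivot: region (rows) x product (columns) -> total revenue

     Tool Q        Widget A    
East           607           450  
North          325           872  
South          473           905  

Highest: South / Widget A = $905

South / Widget A = $905


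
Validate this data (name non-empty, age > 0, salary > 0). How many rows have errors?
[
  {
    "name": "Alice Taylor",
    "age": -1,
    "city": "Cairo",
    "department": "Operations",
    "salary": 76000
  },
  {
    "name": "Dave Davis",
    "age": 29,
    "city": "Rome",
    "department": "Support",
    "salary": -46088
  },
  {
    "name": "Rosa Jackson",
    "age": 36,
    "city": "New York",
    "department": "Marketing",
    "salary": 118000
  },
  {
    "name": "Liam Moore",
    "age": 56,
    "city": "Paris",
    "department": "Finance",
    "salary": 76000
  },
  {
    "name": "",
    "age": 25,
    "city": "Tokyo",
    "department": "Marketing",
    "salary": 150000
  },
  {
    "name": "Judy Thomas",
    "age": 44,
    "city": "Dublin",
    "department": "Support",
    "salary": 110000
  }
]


Validating 6 records:
Rules: name non-empty, age > 0, salary > 0

  Row 1 (Alice Taylor): negative age: -1
  Row 2 (Dave Davis): negative salary: -46088
  Row 3 (Rosa Jackson): OK
  Row 4 (Liam Moore): OK
  Row 5 (???): empty name
  Row 6 (Judy Thomas): OK

Total errors: 3

3 errors


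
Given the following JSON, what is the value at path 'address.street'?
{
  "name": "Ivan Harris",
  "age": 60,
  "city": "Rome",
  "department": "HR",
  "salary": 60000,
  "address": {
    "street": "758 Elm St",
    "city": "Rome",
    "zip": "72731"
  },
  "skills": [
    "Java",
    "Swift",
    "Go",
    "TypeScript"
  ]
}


Query: address.street
Path: address -> street
Value: 758 Elm St

758 Elm St


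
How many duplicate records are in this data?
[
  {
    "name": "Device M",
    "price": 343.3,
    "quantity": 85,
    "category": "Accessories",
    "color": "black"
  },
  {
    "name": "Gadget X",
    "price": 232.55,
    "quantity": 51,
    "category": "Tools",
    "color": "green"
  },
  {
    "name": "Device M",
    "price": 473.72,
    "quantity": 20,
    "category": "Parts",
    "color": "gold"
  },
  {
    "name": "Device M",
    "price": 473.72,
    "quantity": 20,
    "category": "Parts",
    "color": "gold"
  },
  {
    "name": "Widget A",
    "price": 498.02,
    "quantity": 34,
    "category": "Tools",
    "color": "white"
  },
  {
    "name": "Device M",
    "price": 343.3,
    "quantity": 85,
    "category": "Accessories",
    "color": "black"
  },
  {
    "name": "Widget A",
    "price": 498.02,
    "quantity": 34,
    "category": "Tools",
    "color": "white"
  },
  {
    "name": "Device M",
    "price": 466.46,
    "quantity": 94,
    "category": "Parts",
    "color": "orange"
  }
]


Checking 8 records for duplicates:

  Row 1: Device M ($343.3, qty 85)
  Row 2: Gadget X ($232.55, qty 51)
  Row 3: Device M ($473.72, qty 20)
  Row 4: Device M ($473.72, qty 20) <-- DUPLICATE
  Row 5: Widget A ($498.02, qty 34)
  Row 6: Device M ($343.3, qty 85) <-- DUPLICATE
  Row 7: Widget A ($498.02, qty 34) <-- DUPLICATE
  Row 8: Device M ($466.46, qty 94)

Duplicates found: 3
Unique records: 5

3 duplicates, 5 unique


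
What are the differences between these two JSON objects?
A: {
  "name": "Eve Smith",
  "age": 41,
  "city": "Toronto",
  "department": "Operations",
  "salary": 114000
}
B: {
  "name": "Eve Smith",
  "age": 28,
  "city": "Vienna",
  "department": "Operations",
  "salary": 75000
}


Comparing each field (in key order):
  name: same
  age: DIFFERENT
  city: DIFFERENT
  department: same
  salary: DIFFERENT
Differences:
  age: 41 -> 28
  city: Toronto -> Vienna
  salary: 114000 -> 75000

3 field(s) changed

3 changes: age, city, salary


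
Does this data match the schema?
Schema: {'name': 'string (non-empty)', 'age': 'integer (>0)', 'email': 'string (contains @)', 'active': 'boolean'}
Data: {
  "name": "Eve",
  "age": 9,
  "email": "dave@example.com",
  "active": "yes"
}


Validating each field against schema:
  name: OK (non-empty string)
  age: OK (positive integer)
  email: OK (string with @)
  active: FAIL ("yes" is not a boolean)

Result: INVALID (1 error: active)

INVALID (1 error: active)


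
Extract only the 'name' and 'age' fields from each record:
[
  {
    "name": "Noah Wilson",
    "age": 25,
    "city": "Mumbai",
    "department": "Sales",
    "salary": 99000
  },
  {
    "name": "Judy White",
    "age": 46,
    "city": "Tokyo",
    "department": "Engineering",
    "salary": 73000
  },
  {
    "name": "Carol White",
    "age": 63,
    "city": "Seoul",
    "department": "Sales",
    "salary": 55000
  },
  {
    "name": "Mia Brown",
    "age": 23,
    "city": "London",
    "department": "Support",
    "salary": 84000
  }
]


Original: 4 records with fields: name, age, city, department, salary
Keep: ['name', 'age']
Drop: ['city', 'department', 'salary']
Result: 4 records, 2 fields each

[
  {
    "name": "Noah Wilson",
    "age": 25
  },
  {
    "name": "Judy White",
    "age": 46
  },
  {
    "name": "Carol White",
    "age": 63
  },
  {
    "name": "Mia Brown",
    "age": 23
  }
]


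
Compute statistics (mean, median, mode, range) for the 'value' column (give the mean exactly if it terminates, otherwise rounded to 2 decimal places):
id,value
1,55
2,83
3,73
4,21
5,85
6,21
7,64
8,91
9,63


Data: [55, 83, 73, 21, 85, 21, 64, 91, 63]
Count: 9
Sum: 556
Mean: 556/9 ≈ 61.78 (rounded to 2 decimal places)
Sorted: [21, 21, 55, 63, 64, 73, 83, 85, 91]
Median: 64.0
Mode: 21 (2 times)
Range: 91 - 21 = 70
Min: 21, Max: 91

mean≈61.78, median=64.0, mode=21, range=70


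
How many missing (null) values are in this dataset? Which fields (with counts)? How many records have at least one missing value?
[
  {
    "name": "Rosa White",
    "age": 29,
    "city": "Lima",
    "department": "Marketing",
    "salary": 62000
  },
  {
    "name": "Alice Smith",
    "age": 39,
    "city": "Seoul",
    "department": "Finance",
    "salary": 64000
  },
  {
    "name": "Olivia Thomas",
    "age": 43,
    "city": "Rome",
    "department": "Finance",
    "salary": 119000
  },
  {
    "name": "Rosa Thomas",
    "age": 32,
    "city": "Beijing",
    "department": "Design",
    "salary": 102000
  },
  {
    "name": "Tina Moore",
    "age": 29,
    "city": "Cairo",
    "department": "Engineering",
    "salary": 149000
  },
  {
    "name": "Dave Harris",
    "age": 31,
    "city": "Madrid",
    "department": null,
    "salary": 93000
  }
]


Checking for missing (null) values in 6 records:

  Rosa White: complete
  Alice Smith: complete
  Olivia Thomas: complete
  Rosa Thomas: complete
  Tina Moore: complete
  Dave Harris: department

Per field:
  name: 0 missing
  age: 0 missing
  city: 0 missing
  department: 1 missing
  salary: 0 missing

Total missing values: 1
Records with any missing: 1

1 missing values (department: 1); 1 incomplete records


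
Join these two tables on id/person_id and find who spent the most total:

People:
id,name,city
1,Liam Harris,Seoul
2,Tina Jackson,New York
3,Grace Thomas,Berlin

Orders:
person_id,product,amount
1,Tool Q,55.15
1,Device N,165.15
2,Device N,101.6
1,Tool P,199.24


Join on: people.id = orders.person_id

Joined rows:
  Liam Harris (Seoul) bought Tool Q for $55.15
  Liam Harris (Seoul) bought Device N for $165.15
  Tina Jackson (New York) bought Device N for $101.6
  Liam Harris (Seoul) bought Tool P for $199.24

Total per person:
  Liam Harris: $419.54
  Tina Jackson: $101.60

Top spender: Liam Harris ($419.54)

Liam Harris ($419.54)


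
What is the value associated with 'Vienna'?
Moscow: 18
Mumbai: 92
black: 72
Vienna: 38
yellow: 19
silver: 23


Looking up key 'Vienna'
Value: 38

38


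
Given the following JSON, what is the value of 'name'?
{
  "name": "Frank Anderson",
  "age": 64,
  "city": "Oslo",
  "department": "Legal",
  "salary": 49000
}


Looking up field 'name'
Value: Frank Anderson

Frank Anderson


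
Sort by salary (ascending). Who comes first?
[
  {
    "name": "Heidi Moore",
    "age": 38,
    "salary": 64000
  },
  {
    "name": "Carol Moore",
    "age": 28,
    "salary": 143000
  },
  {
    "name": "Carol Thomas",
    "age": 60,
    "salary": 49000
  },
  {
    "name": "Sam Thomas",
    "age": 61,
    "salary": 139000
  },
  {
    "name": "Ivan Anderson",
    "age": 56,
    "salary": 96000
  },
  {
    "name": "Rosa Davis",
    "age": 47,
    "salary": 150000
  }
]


Sort by: salary (ascending)

Sorted order:
  1. Carol Thomas (salary = 49000)
  2. Heidi Moore (salary = 64000)
  3. Ivan Anderson (salary = 96000)
  4. Sam Thomas (salary = 139000)
  5. Carol Moore (salary = 143000)
  6. Rosa Davis (salary = 150000)

First: Carol Thomas

Carol Thomas


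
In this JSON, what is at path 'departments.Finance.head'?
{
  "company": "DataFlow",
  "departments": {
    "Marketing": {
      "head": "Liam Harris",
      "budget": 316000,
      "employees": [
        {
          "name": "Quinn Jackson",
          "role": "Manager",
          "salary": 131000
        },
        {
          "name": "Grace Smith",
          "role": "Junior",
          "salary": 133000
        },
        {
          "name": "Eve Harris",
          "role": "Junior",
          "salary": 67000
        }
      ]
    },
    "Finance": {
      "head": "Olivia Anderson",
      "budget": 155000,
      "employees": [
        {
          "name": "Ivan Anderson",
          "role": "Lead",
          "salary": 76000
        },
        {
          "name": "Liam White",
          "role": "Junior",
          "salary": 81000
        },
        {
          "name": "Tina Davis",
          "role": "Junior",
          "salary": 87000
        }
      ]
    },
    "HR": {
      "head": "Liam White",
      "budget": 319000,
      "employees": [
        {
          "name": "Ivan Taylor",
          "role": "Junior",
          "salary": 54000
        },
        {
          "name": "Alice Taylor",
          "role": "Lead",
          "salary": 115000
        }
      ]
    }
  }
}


Path: departments.Finance.head

Navigate:
  -> departments
  -> Finance
  -> head = 'Olivia Anderson'

Olivia Anderson


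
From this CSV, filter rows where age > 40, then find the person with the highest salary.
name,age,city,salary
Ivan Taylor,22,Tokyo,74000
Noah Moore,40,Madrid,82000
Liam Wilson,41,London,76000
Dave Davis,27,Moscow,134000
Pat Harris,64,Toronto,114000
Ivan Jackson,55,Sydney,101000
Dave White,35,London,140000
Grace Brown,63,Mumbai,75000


Filter: age > 40
Sort by: salary (descending)

Filtered records (4):
  Pat Harris, age 64, salary $114000
  Ivan Jackson, age 55, salary $101000
  Liam Wilson, age 41, salary $76000
  Grace Brown, age 63, salary $75000

Highest salary: Pat Harris ($114000)

Pat Harris


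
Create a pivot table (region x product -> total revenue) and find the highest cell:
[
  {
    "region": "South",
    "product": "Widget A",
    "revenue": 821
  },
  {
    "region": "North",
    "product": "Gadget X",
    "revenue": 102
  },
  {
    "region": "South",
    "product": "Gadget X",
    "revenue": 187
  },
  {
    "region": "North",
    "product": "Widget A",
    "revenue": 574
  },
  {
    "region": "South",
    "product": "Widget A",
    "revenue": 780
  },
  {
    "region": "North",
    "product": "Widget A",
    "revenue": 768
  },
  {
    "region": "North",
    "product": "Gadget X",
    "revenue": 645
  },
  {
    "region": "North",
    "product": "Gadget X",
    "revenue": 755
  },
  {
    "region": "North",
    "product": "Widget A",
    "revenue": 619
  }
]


Pivot: region (rows) x product (columns) -> total revenue

     Gadget X      Widget A    
North         1502          1961  
South          187          1601  

Highest: North / Widget A = $1961

North / Widget A = $1961


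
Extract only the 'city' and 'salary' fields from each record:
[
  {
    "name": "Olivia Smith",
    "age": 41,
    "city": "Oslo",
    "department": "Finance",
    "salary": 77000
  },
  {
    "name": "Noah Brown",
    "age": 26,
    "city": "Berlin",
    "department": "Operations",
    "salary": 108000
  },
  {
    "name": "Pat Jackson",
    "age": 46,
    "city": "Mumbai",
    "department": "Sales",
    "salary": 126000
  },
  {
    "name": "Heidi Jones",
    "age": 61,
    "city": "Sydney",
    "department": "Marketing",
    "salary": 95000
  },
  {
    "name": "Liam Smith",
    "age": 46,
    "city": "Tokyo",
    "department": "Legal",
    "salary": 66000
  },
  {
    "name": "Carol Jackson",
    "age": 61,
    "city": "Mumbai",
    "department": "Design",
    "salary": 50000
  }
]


Original: 6 records with fields: name, age, city, department, salary
Keep: ['city', 'salary']
Drop: ['name', 'age', 'department']
Result: 6 records, 2 fields each

[
  {
    "city": "Oslo",
    "salary": 77000
  },
  {
    "city": "Berlin",
    "salary": 108000
  },
  {
    "city": "Mumbai",
    "salary": 126000
  },
  {
    "city": "Sydney",
    "salary": 95000
  },
  {
    "city": "Tokyo",
    "salary": 66000
  },
  {
    "city": "Mumbai",
    "salary": 50000
  }
]


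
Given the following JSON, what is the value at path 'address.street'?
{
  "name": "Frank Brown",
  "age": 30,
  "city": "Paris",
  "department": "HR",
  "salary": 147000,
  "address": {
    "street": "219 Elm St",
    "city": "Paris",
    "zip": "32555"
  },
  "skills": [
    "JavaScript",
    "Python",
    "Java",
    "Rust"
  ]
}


Query: address.street
Path: address -> street
Value: 219 Elm St

219 Elm St


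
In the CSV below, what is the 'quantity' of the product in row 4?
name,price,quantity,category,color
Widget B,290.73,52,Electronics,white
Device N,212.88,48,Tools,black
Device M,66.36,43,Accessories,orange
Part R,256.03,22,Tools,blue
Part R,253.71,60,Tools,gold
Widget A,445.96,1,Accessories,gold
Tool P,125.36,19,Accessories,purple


Query: Row 4 ('Part R'), column 'quantity'
Value: 22

22


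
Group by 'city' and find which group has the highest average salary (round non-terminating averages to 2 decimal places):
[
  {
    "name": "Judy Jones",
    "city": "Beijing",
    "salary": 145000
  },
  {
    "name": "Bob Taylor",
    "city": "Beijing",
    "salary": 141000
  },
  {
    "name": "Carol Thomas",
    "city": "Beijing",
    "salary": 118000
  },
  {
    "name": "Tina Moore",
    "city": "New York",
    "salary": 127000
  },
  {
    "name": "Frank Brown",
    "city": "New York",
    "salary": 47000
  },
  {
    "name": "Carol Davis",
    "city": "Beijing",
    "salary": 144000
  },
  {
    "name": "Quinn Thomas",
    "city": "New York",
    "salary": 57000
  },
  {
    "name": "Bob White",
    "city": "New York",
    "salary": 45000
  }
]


Group by: city

Groups:
  Beijing: 4 people, avg salary = 548000/4 = $137000
  New York: 4 people, avg salary = 276000/4 = $69000

Highest average salary: Beijing ($137000)

Beijing ($137000)


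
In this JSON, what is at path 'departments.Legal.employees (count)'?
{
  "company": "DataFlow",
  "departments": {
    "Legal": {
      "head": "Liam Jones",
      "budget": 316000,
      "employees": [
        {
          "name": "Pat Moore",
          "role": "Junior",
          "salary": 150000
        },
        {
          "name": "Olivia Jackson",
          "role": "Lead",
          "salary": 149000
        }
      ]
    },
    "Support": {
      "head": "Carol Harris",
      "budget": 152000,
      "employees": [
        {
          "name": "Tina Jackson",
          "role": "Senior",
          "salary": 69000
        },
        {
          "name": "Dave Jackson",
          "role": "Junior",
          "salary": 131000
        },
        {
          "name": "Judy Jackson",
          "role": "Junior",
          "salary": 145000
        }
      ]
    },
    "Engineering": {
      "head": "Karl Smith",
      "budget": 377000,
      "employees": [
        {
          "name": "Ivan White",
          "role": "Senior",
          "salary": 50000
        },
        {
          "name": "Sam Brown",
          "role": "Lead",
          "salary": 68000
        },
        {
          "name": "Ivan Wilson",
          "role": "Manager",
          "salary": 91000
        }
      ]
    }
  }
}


Path: departments.Legal.employees (count)

Navigate:
  -> departments
  -> Legal
  -> employees (array, length 2)

2


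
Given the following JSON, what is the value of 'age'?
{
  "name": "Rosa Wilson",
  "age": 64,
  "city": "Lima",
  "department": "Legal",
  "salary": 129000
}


Looking up field 'age'
Value: 64

64


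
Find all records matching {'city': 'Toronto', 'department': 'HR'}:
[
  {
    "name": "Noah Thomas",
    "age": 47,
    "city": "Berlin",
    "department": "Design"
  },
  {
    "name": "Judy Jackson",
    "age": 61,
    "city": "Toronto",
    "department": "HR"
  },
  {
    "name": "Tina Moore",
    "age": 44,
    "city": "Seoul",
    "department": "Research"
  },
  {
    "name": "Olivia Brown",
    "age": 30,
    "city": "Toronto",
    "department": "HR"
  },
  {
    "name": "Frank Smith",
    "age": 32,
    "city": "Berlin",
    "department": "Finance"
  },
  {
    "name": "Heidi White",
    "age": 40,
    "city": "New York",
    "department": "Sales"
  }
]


Search criteria: {'city': 'Toronto', 'department': 'HR'}

Checking 6 records:
  Noah Thomas: {city: Berlin, department: Design}
  Judy Jackson: {city: Toronto, department: HR} <-- MATCH
  Tina Moore: {city: Seoul, department: Research}
  Olivia Brown: {city: Toronto, department: HR} <-- MATCH
  Frank Smith: {city: Berlin, department: Finance}
  Heidi White: {city: New York, department: Sales}

Matches: ["Judy Jackson", "Olivia Brown"]

["Judy Jackson", "Olivia Brown"]


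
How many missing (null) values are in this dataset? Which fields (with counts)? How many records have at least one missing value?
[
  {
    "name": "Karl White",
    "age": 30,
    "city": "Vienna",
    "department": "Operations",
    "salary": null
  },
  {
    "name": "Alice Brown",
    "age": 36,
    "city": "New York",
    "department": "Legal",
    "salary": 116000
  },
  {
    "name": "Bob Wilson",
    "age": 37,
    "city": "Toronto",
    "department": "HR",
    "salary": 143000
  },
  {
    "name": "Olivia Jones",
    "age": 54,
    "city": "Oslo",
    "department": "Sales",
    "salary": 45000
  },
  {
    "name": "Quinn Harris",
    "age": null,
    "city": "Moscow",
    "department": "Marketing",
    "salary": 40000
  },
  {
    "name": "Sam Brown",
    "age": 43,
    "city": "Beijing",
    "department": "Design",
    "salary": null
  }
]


Checking for missing (null) values in 6 records:

  Karl White: salary
  Alice Brown: complete
  Bob Wilson: complete
  Olivia Jones: complete
  Quinn Harris: age
  Sam Brown: salary

Per field:
  name: 0 missing
  age: 1 missing
  city: 0 missing
  department: 0 missing
  salary: 2 missing

Total missing values: 3
Records with any missing: 3

3 missing values (age: 1, salary: 2); 3 incomplete records
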